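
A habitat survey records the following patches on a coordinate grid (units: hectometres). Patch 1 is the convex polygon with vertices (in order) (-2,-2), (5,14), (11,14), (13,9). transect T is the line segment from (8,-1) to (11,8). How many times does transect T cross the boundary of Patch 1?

The segment meets the boundary at (10.794,7.382).

1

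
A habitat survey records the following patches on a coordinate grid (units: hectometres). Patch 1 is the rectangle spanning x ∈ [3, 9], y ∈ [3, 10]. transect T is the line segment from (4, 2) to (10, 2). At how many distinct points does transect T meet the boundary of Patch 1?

0

The segment lies entirely outside Patch 1 and never meets its boundary.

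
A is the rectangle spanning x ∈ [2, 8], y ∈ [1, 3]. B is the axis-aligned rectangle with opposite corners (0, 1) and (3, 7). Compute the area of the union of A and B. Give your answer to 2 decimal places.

By inclusion–exclusion:
Individual areas: |A| = 12, |B| = 18.
|A∩B|: x∈[2,3], y∈[1,3] → 1·2 = 2.
|A ∪ B| = 30 − 2 = 28.00.

28.00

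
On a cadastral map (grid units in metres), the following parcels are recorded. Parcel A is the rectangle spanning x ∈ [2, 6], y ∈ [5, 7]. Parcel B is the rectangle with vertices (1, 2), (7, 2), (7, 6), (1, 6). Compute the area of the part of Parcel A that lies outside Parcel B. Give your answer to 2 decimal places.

4.00

|Parcel A∩Parcel B|: x∈[2,6], y∈[5,6] → 4·1 = 4.
|Parcel A| = 8.
|Parcel A ∖ Parcel B| = |Parcel A| − |Parcel A∩Parcel B| = 8 − 4 = 4.00.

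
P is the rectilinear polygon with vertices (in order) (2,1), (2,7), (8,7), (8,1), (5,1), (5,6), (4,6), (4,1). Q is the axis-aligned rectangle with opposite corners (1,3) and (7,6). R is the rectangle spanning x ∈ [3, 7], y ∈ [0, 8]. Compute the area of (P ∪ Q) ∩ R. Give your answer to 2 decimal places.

The region (P ∪ Q) ∩ R is the polygon with vertices (7,7), (7,1), (5,1), (5,3), (4,3), (4,1), (3,1), (3,7).
By the shoelace formula its area is 22.00.

22.00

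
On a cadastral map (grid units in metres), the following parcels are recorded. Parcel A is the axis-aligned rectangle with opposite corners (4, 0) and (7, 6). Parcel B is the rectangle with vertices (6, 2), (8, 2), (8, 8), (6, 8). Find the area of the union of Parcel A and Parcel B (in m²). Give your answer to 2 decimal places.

By inclusion–exclusion:
Individual areas: |Parcel A| = 18, |Parcel B| = 12.
|Parcel A∩Parcel B|: x∈[6,7], y∈[2,6] → 1·4 = 4.
|Parcel A ∪ Parcel B| = 30 − 4 = 26.00.

26.00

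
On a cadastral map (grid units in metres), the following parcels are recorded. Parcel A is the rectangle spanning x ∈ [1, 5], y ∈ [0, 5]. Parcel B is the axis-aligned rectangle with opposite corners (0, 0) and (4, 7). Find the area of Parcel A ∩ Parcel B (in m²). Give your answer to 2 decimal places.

15.00

|Parcel A∩Parcel B|: x∈[1,4], y∈[0,5] → 3·5 = 15.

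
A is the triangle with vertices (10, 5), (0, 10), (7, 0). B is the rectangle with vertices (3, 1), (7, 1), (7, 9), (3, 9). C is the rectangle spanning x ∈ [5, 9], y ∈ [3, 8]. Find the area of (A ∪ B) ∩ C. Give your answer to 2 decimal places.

15.97

The region (A ∪ B) ∩ C is the polygon with vertices (8.8,3), (5,3), (5,8), (7,8), (7,6.5), (9,5.5), (9,3.333).
By the shoelace formula its area is 15.97.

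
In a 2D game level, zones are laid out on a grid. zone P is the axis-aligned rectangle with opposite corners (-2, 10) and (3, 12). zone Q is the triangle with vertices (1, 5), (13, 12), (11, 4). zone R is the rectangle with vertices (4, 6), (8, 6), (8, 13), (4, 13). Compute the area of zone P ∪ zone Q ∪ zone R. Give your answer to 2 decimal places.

71.33

By inclusion–exclusion:
Individual areas: |zone P| = 10, |zone Q| = 41, |zone R| = 28.
|zone P∩zone Q| = 0.
|zone P∩zone R| = 0 (no overlap).
|zone Q∩zone R| = 7.6667.
|zone P∩zone Q∩zone R| = 0.
|zone P ∪ zone Q ∪ zone R| = 79 − 7.6667 + 0 = 71.33.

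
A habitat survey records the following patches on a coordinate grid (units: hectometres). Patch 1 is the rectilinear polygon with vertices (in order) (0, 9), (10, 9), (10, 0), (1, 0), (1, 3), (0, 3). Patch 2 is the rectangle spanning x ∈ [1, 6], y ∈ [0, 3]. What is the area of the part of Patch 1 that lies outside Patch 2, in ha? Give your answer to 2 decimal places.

|Patch 1| = 87, |Patch 1∩Patch 2| = 15.
|Patch 1 ∖ Patch 2| = |Patch 1| − |Patch 1∩Patch 2| = 87 − 15 = 72.00.

72.00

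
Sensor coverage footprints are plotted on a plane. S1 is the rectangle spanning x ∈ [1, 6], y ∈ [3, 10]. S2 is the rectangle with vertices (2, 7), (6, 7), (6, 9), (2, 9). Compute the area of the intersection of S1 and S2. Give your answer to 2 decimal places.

8.00

|S1∩S2|: x∈[2,6], y∈[7,9] → 4·2 = 8.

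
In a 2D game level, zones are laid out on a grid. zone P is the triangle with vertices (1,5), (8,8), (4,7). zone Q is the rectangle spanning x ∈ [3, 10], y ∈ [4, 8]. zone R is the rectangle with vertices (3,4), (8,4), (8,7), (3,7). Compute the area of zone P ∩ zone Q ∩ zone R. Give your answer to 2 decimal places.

1.19

The intersection is the polygon with vertices (3,6.333), (4,7), (5.667,7), (3,5.857).
By the shoelace formula its area is 1.19.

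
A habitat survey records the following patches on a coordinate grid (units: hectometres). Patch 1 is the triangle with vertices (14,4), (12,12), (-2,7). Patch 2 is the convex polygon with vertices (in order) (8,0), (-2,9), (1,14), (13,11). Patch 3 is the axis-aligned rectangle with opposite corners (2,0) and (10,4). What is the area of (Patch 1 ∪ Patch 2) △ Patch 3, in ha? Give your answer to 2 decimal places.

|Patch 1 ∪ Patch 2| = 124.6542.
|(Patch 1 ∪ Patch 2) ∩ Patch 3| = 12.5253.
|(Patch 1 ∪ Patch 2) △ Patch 3| = 124.6542 + 32 − 25.0505 = 131.60.

131.60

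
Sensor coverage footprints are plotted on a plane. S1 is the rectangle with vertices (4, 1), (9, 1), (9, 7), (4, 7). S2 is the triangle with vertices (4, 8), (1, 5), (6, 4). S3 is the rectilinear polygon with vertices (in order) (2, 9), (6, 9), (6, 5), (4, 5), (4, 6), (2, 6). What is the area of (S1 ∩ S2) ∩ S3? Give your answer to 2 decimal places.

2.00

The region (S1 ∩ S2) ∩ S3 is the polygon with vertices (4.5,7), (5.5,5), (4,5), (4,6), (4,7).
By the shoelace formula its area is 2.00.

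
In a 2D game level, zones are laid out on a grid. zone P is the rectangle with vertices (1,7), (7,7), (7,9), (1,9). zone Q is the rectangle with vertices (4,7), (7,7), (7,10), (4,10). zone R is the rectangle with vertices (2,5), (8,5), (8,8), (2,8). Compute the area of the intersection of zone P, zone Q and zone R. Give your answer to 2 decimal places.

The intersection is the polygon with vertices (4,7), (4,8), (7,8), (7,7).
By the shoelace formula its area is 3.00.

3.00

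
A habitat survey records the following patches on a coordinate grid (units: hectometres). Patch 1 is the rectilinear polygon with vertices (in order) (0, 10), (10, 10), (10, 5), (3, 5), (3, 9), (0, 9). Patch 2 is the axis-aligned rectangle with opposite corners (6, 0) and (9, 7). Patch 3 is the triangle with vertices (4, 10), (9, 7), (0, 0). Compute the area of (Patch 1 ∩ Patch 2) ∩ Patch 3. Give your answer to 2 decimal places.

The region (Patch 1 ∩ Patch 2) ∩ Patch 3 is the polygon with vertices (6,7), (9,7), (6.429,5), (6,5).
By the shoelace formula its area is 3.43.

3.43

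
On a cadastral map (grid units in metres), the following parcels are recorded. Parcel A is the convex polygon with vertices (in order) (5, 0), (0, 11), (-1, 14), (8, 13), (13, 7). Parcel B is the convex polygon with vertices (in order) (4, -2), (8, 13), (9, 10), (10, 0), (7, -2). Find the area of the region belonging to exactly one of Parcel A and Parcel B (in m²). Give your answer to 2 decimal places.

93.35

|Parcel A| = 103.5, |Parcel B| = 47.5, |Parcel A∩Parcel B| = 28.8249.
|Parcel A △ Parcel B| = |Parcel A| + |Parcel B| − 2·|Parcel A∩Parcel B| = 103.5 + 47.5 − 57.6498 = 93.35.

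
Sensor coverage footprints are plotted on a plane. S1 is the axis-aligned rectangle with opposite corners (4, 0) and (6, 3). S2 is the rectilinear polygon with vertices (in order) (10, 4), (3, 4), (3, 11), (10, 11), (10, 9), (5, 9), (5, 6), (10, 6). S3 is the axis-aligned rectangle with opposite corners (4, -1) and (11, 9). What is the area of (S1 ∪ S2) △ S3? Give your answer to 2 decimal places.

68.00

|S1 ∪ S2| = 40.
|(S1 ∪ S2) ∩ S3| = 21.
|(S1 ∪ S2) △ S3| = 40 + 70 − 42 = 68.00.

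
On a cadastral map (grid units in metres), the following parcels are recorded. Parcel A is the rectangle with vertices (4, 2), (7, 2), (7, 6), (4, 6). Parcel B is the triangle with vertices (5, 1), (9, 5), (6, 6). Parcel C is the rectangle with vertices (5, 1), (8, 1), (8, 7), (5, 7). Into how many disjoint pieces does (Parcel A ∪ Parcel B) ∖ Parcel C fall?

2

(Parcel A ∪ Parcel B) ∖ Parcel C splits into 2 disjoint pieces (area 4, area 0.6667).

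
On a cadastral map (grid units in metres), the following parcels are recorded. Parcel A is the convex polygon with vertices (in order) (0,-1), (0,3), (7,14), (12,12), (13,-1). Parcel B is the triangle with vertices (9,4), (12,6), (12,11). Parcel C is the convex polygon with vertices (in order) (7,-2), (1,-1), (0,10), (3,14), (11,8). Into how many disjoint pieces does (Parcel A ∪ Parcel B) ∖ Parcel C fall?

(Parcel A ∪ Parcel B) ∖ Parcel C splits into 2 disjoint pieces (area 3.5511, area 52.6385).

2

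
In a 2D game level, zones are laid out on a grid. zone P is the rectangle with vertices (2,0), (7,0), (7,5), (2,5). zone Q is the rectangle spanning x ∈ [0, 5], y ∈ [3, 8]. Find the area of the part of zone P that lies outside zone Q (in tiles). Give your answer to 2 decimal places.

|zone P∩zone Q|: x∈[2,5], y∈[3,5] → 3·2 = 6.
|zone P| = 25.
|zone P ∖ zone Q| = |zone P| − |zone P∩zone Q| = 25 − 6 = 19.00.

19.00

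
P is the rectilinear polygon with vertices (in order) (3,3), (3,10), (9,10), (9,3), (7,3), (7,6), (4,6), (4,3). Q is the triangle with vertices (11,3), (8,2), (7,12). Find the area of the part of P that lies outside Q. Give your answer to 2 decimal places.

24.24

|P| = 33, |P∩Q| = 8.7611.
|P ∖ Q| = |P| − |P∩Q| = 33 − 8.7611 = 24.24.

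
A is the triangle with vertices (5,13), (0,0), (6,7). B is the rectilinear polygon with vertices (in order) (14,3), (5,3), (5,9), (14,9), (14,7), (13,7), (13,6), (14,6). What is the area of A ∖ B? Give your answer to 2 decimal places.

19.25

|A| = 21.5, |A∩B| = 2.25.
|A ∖ B| = |A| − |A∩B| = 21.5 − 2.25 = 19.25.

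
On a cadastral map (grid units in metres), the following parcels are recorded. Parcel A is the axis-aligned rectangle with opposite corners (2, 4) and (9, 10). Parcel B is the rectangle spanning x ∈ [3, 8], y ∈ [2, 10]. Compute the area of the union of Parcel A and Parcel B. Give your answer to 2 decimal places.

By inclusion–exclusion:
Individual areas: |Parcel A| = 42, |Parcel B| = 40.
|Parcel A∩Parcel B|: x∈[3,8], y∈[4,10] → 5·6 = 30.
|Parcel A ∪ Parcel B| = 82 − 30 = 52.00.

52.00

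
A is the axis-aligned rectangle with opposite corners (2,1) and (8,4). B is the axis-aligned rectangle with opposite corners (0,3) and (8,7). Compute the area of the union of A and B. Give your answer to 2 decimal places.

44.00

By inclusion–exclusion:
Individual areas: |A| = 18, |B| = 32.
|A∩B|: x∈[2,8], y∈[3,4] → 6·1 = 6.
|A ∪ B| = 50 − 6 = 44.00.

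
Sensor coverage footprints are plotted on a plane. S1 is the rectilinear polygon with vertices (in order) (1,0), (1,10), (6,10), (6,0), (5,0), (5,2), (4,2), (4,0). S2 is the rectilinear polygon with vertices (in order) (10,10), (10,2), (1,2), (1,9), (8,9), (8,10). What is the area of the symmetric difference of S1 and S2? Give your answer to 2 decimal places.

|S1| = 48, |S2| = 65, |S1∩S2| = 35.
|S1 △ S2| = |S1| + |S2| − 2·|S1∩S2| = 48 + 65 − 70 = 43.00.

43.00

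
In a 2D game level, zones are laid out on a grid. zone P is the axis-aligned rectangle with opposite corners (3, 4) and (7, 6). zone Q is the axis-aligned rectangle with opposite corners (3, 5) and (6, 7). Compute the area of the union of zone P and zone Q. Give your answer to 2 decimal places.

11.00

By inclusion–exclusion:
Individual areas: |zone P| = 8, |zone Q| = 6.
|zone P∩zone Q|: x∈[3,6], y∈[5,6] → 3·1 = 3.
|zone P ∪ zone Q| = 14 − 3 = 11.00.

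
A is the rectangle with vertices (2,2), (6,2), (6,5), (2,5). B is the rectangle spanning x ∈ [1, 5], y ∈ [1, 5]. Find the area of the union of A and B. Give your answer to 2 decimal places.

By inclusion–exclusion:
Individual areas: |A| = 12, |B| = 16.
|A∩B|: x∈[2,5], y∈[2,5] → 3·3 = 9.
|A ∪ B| = 28 − 9 = 19.00.

19.00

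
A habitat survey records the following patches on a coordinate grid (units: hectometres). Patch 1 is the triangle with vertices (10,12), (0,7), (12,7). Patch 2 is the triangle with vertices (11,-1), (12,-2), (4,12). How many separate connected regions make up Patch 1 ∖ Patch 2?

Patch 1 ∖ Patch 2 splits into 2 disjoint pieces (area 20.8571, area 8.8217).

2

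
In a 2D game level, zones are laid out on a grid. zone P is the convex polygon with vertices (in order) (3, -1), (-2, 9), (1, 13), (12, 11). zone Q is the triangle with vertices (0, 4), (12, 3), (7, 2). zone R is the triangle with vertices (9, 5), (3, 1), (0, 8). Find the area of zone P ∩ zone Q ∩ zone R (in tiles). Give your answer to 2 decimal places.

3.11

The intersection is the polygon with vertices (6.353,3.471), (6,3), (5.25,2.5), (1.954,3.442), (1.778,3.852).
By the shoelace formula its area is 3.11.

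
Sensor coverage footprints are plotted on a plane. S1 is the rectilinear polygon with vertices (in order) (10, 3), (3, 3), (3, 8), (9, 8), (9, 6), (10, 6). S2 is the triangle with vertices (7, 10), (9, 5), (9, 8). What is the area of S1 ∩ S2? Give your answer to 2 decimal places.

1.80

The intersection is the polygon with vertices (9,8), (9,6), (9,5), (7.8,8).
By the shoelace formula its area is 1.80.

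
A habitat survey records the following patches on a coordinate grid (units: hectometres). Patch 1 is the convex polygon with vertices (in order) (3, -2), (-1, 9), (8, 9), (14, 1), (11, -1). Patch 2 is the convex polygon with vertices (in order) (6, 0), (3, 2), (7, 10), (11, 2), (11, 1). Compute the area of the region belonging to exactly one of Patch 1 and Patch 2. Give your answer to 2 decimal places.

67.50

|Patch 1| = 109, |Patch 2| = 42.5, |Patch 1∩Patch 2| = 42.
|Patch 1 △ Patch 2| = |Patch 1| + |Patch 2| − 2·|Patch 1∩Patch 2| = 109 + 42.5 − 84 = 67.50.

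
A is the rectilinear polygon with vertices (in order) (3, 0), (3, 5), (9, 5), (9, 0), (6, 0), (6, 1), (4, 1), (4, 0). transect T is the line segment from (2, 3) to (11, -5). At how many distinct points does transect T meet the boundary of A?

The segment meets the boundary at (4.25,1), (3,2.111).

2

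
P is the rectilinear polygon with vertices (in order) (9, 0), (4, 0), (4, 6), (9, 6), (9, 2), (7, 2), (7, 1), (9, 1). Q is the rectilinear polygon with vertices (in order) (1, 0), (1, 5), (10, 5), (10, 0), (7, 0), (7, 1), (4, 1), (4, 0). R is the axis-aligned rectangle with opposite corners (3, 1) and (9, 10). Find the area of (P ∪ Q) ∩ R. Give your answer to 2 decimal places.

The region (P ∪ Q) ∩ R is the polygon with vertices (4,5), (4,6), (9,6), (9,5), (9,1), (3,1), (3,5).
By the shoelace formula its area is 29.00.

29.00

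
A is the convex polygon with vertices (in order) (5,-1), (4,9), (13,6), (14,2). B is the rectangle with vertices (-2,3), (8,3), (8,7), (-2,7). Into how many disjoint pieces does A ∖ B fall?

A ∖ B is a single connected region.

1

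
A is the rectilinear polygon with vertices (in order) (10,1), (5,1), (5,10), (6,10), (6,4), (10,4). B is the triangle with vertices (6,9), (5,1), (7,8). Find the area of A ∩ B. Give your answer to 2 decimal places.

2.25

The intersection is the polygon with vertices (6,4.5), (5,1), (6,9).
By the shoelace formula its area is 2.25.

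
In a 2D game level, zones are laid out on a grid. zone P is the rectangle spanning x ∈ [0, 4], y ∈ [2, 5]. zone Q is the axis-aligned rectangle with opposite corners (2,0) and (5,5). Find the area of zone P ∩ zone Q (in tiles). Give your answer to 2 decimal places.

|zone P∩zone Q|: x∈[2,4], y∈[2,5] → 2·3 = 6.

6.00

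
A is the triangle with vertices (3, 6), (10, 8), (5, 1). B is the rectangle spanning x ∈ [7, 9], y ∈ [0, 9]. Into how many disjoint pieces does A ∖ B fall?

A ∖ B splits into 2 disjoint pieces (area 14.4857, area 0.5571).

2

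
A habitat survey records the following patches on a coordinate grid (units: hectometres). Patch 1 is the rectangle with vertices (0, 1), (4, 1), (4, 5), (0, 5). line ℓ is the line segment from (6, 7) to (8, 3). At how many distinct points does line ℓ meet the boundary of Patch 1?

0

The segment lies entirely outside Patch 1 and never meets its boundary.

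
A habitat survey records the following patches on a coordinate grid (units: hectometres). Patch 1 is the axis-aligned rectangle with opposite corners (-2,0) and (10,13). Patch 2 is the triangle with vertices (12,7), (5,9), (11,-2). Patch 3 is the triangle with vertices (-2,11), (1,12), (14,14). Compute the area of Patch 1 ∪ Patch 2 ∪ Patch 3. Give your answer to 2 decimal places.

169.75

By inclusion–exclusion:
Individual areas: |Patch 1| = 156, |Patch 2| = 32.5, |Patch 3| = 3.5.
|Patch 1∩Patch 2| = 19.3377.
|Patch 1∩Patch 3| = 2.9167.
|Patch 2∩Patch 3| = 0.
|Patch 1∩Patch 2∩Patch 3| = 0.
|Patch 1 ∪ Patch 2 ∪ Patch 3| = 192 − 22.2543 + 0 = 169.75.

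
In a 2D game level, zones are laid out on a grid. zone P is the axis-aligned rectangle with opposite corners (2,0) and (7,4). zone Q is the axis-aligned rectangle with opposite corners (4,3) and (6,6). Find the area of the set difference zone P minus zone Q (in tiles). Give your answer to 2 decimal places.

18.00

|zone P∩zone Q|: x∈[4,6], y∈[3,4] → 2·1 = 2.
|zone P| = 20.
|zone P ∖ zone Q| = |zone P| − |zone P∩zone Q| = 20 − 2 = 18.00.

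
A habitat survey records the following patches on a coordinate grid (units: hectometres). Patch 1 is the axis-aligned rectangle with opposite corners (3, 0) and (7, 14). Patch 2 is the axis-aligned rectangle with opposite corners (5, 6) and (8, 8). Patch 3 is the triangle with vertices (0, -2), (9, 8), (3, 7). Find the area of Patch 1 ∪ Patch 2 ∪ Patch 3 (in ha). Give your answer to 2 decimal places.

By inclusion–exclusion:
Individual areas: |Patch 1| = 56, |Patch 2| = 6, |Patch 3| = 25.5.
|Patch 1∩Patch 2|: x∈[5,7], y∈[6,8] → 2·2 = 4.
|Patch 1∩Patch 3| = 15.1111.
|Patch 2∩Patch 3| = 4.3944.
|Patch 1∩Patch 2∩Patch 3| = 3.
|Patch 1 ∪ Patch 2 ∪ Patch 3| = 87.5 − 23.5056 + 3 = 66.99.

66.99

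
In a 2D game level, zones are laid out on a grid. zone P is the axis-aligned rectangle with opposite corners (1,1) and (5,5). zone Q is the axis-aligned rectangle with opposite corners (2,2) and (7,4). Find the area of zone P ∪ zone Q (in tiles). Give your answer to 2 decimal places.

20.00

By inclusion–exclusion:
Individual areas: |zone P| = 16, |zone Q| = 10.
|zone P∩zone Q|: x∈[2,5], y∈[2,4] → 3·2 = 6.
|zone P ∪ zone Q| = 26 − 6 = 20.00.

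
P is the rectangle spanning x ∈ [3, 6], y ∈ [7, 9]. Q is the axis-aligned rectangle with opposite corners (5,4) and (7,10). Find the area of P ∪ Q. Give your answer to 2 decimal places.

16.00

By inclusion–exclusion:
Individual areas: |P| = 6, |Q| = 12.
|P∩Q|: x∈[5,6], y∈[7,9] → 1·2 = 2.
|P ∪ Q| = 18 − 2 = 16.00.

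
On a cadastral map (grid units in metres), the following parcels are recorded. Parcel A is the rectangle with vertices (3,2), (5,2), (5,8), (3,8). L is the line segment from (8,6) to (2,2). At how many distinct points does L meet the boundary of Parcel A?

2

The segment meets the boundary at (3,2.667), (5,4).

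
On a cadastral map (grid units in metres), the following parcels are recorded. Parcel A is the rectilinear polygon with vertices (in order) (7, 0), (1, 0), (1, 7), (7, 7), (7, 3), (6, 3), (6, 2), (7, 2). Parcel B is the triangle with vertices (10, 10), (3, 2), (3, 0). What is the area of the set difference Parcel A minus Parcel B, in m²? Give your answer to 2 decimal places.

|Parcel A| = 41, |Parcel A∩Parcel B| = 5.7143.
|Parcel A ∖ Parcel B| = |Parcel A| − |Parcel A∩Parcel B| = 41 − 5.7143 = 35.29.

35.29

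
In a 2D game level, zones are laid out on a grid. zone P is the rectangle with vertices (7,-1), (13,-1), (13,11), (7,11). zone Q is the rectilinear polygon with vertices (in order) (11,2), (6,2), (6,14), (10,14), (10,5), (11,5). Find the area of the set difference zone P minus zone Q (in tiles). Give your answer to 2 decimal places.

42.00

|zone P| = 72, |zone P∩zone Q| = 30.
|zone P ∖ zone Q| = |zone P| − |zone P∩zone Q| = 72 − 30 = 42.00.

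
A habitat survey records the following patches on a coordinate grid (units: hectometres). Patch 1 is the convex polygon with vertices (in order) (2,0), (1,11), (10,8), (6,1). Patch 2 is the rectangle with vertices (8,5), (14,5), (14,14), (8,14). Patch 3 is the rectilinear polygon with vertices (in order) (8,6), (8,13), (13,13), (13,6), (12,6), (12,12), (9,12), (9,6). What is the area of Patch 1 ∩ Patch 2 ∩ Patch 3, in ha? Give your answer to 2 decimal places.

The intersection is the polygon with vertices (8.857,6), (8,6), (8,8.667), (9,8.333), (9,6.25).
By the shoelace formula its area is 2.48.

2.48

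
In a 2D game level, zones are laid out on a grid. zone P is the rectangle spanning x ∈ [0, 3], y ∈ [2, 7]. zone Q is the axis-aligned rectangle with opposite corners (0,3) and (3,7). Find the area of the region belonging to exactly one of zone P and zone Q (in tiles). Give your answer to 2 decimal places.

|zone P∩zone Q|: x∈[0,3], y∈[3,7] → 3·4 = 12.
|zone P △ zone Q| = |zone P| + |zone Q| − 2·|zone P∩zone Q| = 15 + 12 − 24 = 3.00.

3.00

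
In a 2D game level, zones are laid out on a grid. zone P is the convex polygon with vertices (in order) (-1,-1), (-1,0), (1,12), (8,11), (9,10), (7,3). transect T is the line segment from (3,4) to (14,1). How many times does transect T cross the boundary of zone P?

1

The segment meets the boundary at (6.882,2.941).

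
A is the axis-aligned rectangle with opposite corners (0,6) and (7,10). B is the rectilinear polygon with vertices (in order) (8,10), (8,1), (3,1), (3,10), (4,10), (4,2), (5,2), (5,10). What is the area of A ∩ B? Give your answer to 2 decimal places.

12.00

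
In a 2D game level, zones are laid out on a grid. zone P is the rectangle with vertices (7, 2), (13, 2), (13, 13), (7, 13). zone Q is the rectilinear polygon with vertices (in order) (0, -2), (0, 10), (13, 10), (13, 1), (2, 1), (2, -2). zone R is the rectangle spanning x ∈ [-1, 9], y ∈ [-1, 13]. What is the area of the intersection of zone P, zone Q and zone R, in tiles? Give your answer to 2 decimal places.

16.00

The intersection is the polygon with vertices (7,2), (7,10), (9,10), (9,2).
By the shoelace formula its area is 16.00.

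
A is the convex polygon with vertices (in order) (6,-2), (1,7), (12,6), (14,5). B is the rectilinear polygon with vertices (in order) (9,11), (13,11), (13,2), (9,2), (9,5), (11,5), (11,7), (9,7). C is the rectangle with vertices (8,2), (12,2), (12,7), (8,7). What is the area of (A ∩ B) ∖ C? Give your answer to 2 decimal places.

2.06

|A ∩ B| = 11.2151.
|(A ∩ B) ∩ C| = 9.1526.
|(A ∩ B) ∖ C| = 11.2151 − 9.1526 = 2.06.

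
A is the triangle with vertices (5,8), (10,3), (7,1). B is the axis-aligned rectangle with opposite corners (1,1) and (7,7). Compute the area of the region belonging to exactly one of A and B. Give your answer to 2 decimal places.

|A| = 12.5, |B| = 36, |A∩B| = 4.6429.
|A △ B| = |A| + |B| − 2·|A∩B| = 12.5 + 36 − 9.2857 = 39.21.

39.21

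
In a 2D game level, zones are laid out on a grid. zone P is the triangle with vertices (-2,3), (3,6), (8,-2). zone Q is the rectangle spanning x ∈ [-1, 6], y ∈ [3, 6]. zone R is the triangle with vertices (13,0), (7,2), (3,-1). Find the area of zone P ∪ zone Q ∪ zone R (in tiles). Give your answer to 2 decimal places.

By inclusion–exclusion:
Individual areas: |zone P| = 27.5, |zone Q| = 21, |zone R| = 13.
|zone P∩zone Q| = 10.0125.
|zone P∩zone R| = 3.0112.
|zone Q∩zone R| = 0.
|zone P∩zone Q∩zone R| = 0.
|zone P ∪ zone Q ∪ zone R| = 61.5 − 13.0237 + 0 = 48.48.

48.48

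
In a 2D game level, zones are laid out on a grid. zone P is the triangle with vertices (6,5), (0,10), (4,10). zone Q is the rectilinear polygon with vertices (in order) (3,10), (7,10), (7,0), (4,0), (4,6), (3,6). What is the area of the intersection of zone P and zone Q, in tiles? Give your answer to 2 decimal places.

The intersection is the polygon with vertices (3,7.5), (3,10), (4,10), (6,5).
By the shoelace formula its area is 6.25.

6.25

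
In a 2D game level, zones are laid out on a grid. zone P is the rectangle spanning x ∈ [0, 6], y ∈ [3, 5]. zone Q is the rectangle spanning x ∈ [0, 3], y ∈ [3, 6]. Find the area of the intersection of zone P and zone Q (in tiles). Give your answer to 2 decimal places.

6.00

|zone P∩zone Q|: x∈[0,3], y∈[3,5] → 3·2 = 6.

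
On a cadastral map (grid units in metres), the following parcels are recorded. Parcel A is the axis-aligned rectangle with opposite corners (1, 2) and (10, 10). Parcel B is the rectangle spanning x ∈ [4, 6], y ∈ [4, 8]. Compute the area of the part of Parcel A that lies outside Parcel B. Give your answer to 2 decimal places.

|Parcel A∩Parcel B|: x∈[4,6], y∈[4,8] → 2·4 = 8.
|Parcel A| = 72.
|Parcel A ∖ Parcel B| = |Parcel A| − |Parcel A∩Parcel B| = 72 − 8 = 64.00.

64.00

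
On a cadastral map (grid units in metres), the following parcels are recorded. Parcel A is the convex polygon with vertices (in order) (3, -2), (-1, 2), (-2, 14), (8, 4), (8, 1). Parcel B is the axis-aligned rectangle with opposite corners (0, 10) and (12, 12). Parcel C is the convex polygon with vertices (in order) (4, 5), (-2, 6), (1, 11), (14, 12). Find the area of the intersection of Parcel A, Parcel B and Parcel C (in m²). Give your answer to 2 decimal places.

0.80

The intersection is the polygon with vertices (0.4,10), (1,11), (2,10).
By the shoelace formula its area is 0.80.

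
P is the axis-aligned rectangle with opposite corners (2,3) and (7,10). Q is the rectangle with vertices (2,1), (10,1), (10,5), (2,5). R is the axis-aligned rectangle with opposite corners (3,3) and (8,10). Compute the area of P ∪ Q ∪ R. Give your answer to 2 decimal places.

62.00

By inclusion–exclusion:
Individual areas: |P| = 35, |Q| = 32, |R| = 35.
|P∩Q|: x∈[2,7], y∈[3,5] → 5·2 = 10.
|P∩R|: x∈[3,7], y∈[3,10] → 4·7 = 28.
|Q∩R|: x∈[3,8], y∈[3,5] → 5·2 = 10.
|P∩Q∩R| = 8.
|P ∪ Q ∪ R| = 102 − 48 + 8 = 62.00.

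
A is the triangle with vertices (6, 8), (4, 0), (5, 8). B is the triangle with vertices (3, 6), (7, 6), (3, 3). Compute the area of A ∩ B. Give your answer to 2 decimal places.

The intersection is the polygon with vertices (5.154,4.615), (4.517,4.138), (4.75,6), (5.5,6).
By the shoelace formula its area is 1.06.

1.06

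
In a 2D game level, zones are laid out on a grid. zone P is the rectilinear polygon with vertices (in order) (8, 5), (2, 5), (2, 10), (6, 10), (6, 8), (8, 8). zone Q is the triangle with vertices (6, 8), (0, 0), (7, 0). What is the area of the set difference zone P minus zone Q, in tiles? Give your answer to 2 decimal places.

22.06

|zone P| = 26, |zone P∩zone Q| = 3.9375.
|zone P ∖ zone Q| = |zone P| − |zone P∩zone Q| = 26 − 3.9375 = 22.06.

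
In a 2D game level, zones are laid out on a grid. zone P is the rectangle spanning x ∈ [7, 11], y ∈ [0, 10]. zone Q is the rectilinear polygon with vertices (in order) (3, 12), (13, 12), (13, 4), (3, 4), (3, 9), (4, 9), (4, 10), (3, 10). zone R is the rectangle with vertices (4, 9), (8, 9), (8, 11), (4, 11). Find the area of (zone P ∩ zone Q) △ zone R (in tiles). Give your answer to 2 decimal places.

30.00

|zone P ∩ zone Q| = 24.
|(zone P ∩ zone Q) ∩ zone R| = 1.
|(zone P ∩ zone Q) △ zone R| = 24 + 8 − 2 = 30.00.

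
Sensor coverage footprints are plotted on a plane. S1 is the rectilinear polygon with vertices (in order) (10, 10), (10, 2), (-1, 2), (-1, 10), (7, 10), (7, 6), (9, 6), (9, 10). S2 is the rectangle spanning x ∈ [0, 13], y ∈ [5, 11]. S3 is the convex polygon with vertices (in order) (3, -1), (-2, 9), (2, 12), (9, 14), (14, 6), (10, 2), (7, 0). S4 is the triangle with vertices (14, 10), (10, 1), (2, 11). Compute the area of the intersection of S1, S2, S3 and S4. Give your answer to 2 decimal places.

The intersection is the polygon with vertices (7,10), (7,6), (9,6), (9,10), (10,10), (10,5), (6.8,5), (2.8,10).
By the shoelace formula its area is 18.00.

18.00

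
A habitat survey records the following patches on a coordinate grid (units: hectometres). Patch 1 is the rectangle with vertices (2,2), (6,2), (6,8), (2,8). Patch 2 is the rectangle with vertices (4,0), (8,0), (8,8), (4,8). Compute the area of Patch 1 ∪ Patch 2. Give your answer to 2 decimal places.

44.00

By inclusion–exclusion:
Individual areas: |Patch 1| = 24, |Patch 2| = 32.
|Patch 1∩Patch 2|: x∈[4,6], y∈[2,8] → 2·6 = 12.
|Patch 1 ∪ Patch 2| = 56 − 12 = 44.00.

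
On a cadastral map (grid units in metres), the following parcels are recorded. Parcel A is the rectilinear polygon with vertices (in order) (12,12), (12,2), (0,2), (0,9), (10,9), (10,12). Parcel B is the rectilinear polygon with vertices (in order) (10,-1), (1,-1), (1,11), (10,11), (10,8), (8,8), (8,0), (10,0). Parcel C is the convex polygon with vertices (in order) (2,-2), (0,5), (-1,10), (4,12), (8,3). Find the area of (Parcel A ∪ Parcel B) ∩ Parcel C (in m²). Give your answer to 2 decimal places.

|Parcel A ∪ Parcel B| = 131.
|(Parcel A ∪ Parcel B) ∩ Parcel C| = 64.95.

64.95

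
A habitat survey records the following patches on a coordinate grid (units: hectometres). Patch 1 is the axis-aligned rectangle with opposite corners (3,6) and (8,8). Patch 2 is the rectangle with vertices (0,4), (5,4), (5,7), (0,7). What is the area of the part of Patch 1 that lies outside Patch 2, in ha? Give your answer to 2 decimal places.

8.00

|Patch 1∩Patch 2|: x∈[3,5], y∈[6,7] → 2·1 = 2.
|Patch 1| = 10.
|Patch 1 ∖ Patch 2| = |Patch 1| − |Patch 1∩Patch 2| = 10 − 2 = 8.00.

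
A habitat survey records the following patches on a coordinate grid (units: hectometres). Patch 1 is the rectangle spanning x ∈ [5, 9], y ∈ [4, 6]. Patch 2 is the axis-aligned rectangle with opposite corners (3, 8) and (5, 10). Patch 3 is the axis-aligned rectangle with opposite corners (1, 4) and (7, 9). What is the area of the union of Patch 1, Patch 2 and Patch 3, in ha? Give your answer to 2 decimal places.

By inclusion–exclusion:
Individual areas: |Patch 1| = 8, |Patch 2| = 4, |Patch 3| = 30.
|Patch 1∩Patch 2| = 0 (no overlap).
|Patch 1∩Patch 3|: x∈[5,7], y∈[4,6] → 2·2 = 4.
|Patch 2∩Patch 3|: x∈[3,5], y∈[8,9] → 2·1 = 2.
|Patch 1∩Patch 2∩Patch 3| = 0.
|Patch 1 ∪ Patch 2 ∪ Patch 3| = 42 − 6 + 0 = 36.00.

36.00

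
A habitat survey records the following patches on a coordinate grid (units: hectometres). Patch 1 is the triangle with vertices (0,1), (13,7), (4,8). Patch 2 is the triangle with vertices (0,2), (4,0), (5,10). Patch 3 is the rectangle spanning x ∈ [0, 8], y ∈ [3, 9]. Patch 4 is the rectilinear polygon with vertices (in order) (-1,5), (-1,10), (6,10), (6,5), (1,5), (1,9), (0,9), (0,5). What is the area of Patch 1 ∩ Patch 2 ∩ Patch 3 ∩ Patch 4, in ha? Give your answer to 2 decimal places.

4.49

The intersection is the polygon with vertices (4.791,7.912), (4.5,5), (2.286,5), (4,8).
By the shoelace formula its area is 4.49.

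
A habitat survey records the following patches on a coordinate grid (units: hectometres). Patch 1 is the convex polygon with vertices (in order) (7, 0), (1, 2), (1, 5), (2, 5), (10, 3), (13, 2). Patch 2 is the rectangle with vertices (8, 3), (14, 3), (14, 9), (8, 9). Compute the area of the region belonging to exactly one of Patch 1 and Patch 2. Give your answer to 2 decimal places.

67.50

|Patch 1| = 32.5, |Patch 2| = 36, |Patch 1∩Patch 2| = 0.5.
|Patch 1 △ Patch 2| = |Patch 1| + |Patch 2| − 2·|Patch 1∩Patch 2| = 32.5 + 36 − 1 = 67.50.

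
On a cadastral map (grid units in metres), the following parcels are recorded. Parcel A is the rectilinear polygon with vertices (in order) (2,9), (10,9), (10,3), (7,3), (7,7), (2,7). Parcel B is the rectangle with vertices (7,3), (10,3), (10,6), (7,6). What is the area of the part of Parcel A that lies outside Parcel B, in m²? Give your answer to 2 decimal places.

|Parcel A| = 28, |Parcel A∩Parcel B| = 9.
|Parcel A ∖ Parcel B| = |Parcel A| − |Parcel A∩Parcel B| = 28 − 9 = 19.00.

19.00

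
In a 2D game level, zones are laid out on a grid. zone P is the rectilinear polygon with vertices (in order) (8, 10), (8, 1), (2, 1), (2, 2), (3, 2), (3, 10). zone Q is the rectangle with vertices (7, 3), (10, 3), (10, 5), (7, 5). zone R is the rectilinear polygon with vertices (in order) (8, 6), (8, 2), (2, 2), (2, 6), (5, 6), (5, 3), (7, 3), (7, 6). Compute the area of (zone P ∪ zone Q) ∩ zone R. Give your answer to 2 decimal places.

14.00

|zone P ∪ zone Q| = 50.
|(zone P ∪ zone Q) ∩ zone R| = 14.00.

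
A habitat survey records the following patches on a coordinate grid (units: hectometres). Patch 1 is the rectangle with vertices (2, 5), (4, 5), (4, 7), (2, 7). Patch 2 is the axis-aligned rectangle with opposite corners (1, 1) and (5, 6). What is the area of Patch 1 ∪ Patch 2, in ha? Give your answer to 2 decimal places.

22.00

By inclusion–exclusion:
Individual areas: |Patch 1| = 4, |Patch 2| = 20.
|Patch 1∩Patch 2|: x∈[2,4], y∈[5,6] → 2·1 = 2.
|Patch 1 ∪ Patch 2| = 24 − 2 = 22.00.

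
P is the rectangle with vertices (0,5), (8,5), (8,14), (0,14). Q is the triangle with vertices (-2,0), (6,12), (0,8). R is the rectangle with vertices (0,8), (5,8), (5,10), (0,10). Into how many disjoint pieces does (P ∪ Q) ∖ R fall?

(P ∪ Q) ∖ R is a single connected region.

1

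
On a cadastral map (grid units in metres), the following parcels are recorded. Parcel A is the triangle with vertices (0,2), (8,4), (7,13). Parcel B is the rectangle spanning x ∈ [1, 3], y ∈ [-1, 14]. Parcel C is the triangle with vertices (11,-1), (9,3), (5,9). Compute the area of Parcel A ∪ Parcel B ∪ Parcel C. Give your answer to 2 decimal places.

62.98

By inclusion–exclusion:
Individual areas: |Parcel A| = 37, |Parcel B| = 30, |Parcel C| = 2.
|Parcel A∩Parcel B| = 5.2857.
|Parcel A∩Parcel C| = 0.7333.
|Parcel B∩Parcel C| = 0.
|Parcel A∩Parcel B∩Parcel C| = 0.
|Parcel A ∪ Parcel B ∪ Parcel C| = 69 − 6.019 + 0 = 62.98.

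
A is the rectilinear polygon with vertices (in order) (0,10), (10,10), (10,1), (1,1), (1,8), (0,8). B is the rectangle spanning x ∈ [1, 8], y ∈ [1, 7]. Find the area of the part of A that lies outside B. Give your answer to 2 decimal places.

|A| = 83, |A∩B| = 42.
|A ∖ B| = |A| − |A∩B| = 83 − 42 = 41.00.

41.00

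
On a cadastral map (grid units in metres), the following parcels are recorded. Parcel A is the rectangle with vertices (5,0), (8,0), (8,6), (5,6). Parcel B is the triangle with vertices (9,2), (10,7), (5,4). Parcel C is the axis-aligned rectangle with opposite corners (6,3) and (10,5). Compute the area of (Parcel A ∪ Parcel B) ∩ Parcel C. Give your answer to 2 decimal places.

6.80

The region (Parcel A ∪ Parcel B) ∩ Parcel C is the polygon with vertices (9.2,3), (6,3), (6,5), (9.6,5).
By the shoelace formula its area is 6.80.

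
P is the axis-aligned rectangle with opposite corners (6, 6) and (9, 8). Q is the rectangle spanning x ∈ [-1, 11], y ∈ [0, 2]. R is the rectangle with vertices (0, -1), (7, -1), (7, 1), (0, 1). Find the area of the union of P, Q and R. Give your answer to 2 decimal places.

By inclusion–exclusion:
Individual areas: |P| = 6, |Q| = 24, |R| = 14.
|P∩Q| = 0 (no overlap).
|P∩R| = 0 (no overlap).
|Q∩R|: x∈[0,7], y∈[0,1] → 7·1 = 7.
|P∩Q∩R| = 0.
|P ∪ Q ∪ R| = 44 − 7 + 0 = 37.00.

37.00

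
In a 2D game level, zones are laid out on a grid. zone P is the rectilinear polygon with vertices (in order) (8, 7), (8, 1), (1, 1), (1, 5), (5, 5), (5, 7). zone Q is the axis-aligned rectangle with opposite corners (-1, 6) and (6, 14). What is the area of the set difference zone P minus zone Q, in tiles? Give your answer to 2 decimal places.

33.00

|zone P| = 34, |zone P∩zone Q| = 1.
|zone P ∖ zone Q| = |zone P| − |zone P∩zone Q| = 34 − 1 = 33.00.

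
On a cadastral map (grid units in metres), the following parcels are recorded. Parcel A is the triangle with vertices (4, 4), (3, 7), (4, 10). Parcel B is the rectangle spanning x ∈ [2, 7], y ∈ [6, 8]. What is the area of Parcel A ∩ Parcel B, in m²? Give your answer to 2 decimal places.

The intersection is the polygon with vertices (3,7), (3.333,8), (4,8), (4,6), (3.333,6).
By the shoelace formula its area is 1.67.

1.67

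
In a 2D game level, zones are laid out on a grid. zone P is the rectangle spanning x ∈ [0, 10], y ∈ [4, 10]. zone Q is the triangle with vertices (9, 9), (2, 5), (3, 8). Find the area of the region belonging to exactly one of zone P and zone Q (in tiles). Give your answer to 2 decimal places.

|zone P| = 60, |zone Q| = 8.5, |zone P∩zone Q| = 8.5.
|zone P △ zone Q| = |zone P| + |zone Q| − 2·|zone P∩zone Q| = 60 + 8.5 − 17 = 51.50.

51.50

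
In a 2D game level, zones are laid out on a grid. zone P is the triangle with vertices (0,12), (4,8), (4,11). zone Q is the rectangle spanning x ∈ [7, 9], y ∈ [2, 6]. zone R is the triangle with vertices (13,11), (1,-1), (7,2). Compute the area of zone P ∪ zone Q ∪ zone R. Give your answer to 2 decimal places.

By inclusion–exclusion:
Individual areas: |zone P| = 6, |zone Q| = 8, |zone R| = 18.
|zone P∩zone Q| = 0.
|zone P∩zone R| = 0.
|zone Q∩zone R| = 4.5.
|zone P∩zone Q∩zone R| = 0.
|zone P ∪ zone Q ∪ zone R| = 32 − 4.5 + 0 = 27.50.

27.50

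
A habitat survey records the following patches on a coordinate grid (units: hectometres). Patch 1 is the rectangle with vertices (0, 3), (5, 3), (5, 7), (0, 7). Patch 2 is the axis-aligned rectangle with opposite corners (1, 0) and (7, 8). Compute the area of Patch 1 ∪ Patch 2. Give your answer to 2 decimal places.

By inclusion–exclusion:
Individual areas: |Patch 1| = 20, |Patch 2| = 48.
|Patch 1∩Patch 2|: x∈[1,5], y∈[3,7] → 4·4 = 16.
|Patch 1 ∪ Patch 2| = 68 − 16 = 52.00.

52.00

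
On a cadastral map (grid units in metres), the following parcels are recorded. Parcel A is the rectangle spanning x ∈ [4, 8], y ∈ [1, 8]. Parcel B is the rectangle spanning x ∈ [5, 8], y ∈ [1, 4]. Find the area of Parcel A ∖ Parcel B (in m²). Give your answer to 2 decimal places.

|Parcel A∩Parcel B|: x∈[5,8], y∈[1,4] → 3·3 = 9.
|Parcel A| = 28.
|Parcel A ∖ Parcel B| = |Parcel A| − |Parcel A∩Parcel B| = 28 − 9 = 19.00.

19.00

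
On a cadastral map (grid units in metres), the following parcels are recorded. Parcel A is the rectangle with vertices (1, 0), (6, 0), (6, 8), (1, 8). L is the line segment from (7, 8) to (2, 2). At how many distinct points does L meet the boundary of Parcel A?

The segment meets the boundary at (6,6.8).

1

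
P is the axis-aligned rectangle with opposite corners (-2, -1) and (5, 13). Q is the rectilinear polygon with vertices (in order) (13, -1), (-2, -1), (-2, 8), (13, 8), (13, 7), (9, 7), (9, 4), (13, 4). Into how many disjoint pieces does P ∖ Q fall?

P ∖ Q is a single connected region.

1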